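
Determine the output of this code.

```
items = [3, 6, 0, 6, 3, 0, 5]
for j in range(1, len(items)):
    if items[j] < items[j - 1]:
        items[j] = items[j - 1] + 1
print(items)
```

[3, 6, 7, 8, 9, 10, 11]

j=1: 6>=3, unchanged → [3, 6, 0, 6, 3, 0, 5]
j=2: 0<6, items[2] = 6+1 = 7 → [3, 6, 7, 6, 3, 0, 5]
j=3: 6<7, items[3] = 7+1 = 8 → [3, 6, 7, 8, 3, 0, 5]
j=4: 3<8, items[4] = 8+1 = 9 → [3, 6, 7, 8, 9, 0, 5]
j=5: 0<9, items[5] = 9+1 = 10 → [3, 6, 7, 8, 9, 10, 5]
j=6: 5<10, items[6] = 10+1 = 11 → [3, 6, 7, 8, 9, 10, 11]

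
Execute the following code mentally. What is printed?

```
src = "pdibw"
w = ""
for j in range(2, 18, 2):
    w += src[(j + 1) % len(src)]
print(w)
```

bpiwdbpi

j=2: add src[3]='b' → 'b'
j=4: add src[0]='p' → 'bp'
j=6: add src[2]='i' → 'bpi'
j=8: add src[4]='w' → 'bpiw'
j=10: add src[1]='d' → 'bpiwd'
j=12: add src[3]='b' → 'bpiwdb'
j=14: add src[0]='p' → 'bpiwdbp'
j=16: add src[2]='i' → 'bpiwdbpi'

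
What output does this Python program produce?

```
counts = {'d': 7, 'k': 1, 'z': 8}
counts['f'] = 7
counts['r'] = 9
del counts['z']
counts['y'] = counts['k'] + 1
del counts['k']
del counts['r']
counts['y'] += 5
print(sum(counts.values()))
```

21

counts['f'] = 7 → {'d': 7, 'k': 1, 'z': 8, 'f': 7}
counts['r'] = 9 → {'d': 7, 'k': 1, 'z': 8, 'f': 7, 'r': 9}
del 'z' → {'d': 7, 'k': 1, 'f': 7, 'r': 9}
counts['y'] = counts['k']+1 = 2 → {'d': 7, 'k': 1, 'f': 7, 'r': 9, 'y': 2}
del 'k' → {'d': 7, 'f': 7, 'r': 9, 'y': 2}
del 'r' → {'d': 7, 'f': 7, 'y': 2}
counts['y'] = 2+5 = 7 → {'d': 7, 'f': 7, 'y': 7}
sum of values = 21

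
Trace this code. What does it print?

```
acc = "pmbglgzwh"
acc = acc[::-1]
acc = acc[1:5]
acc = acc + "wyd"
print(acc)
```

reverse → 'hwzglgbmp'
slice [1:5] → 'wzgl'
+ 'wyd' → 'wzglwyd'

wzglwyd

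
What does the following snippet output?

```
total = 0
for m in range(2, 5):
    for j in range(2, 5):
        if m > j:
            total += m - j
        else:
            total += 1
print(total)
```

10

m=2,j=2: not 2>2, total = 0+1 = 1
m=2,j=3: not 2>3, total = 1+1 = 2
m=2,j=4: not 2>4, total = 2+1 = 3
m=3,j=2: 3>2, total = 3+1 = 4
m=3,j=3: not 3>3, total = 4+1 = 5
m=3,j=4: not 3>4, total = 5+1 = 6
m=4,j=2: 4>2, total = 6+2 = 8
m=4,j=3: 4>3, total = 8+1 = 9
m=4,j=4: not 4>4, total = 9+1 = 10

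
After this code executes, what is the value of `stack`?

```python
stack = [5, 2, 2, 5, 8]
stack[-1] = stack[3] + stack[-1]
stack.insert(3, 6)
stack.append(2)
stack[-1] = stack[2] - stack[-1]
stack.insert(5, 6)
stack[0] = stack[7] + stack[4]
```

stack[-1] = stack[3]+stack[-1] = 5+8 = 13 → [5, 2, 2, 5, 13]
insert 6 at 3 → [5, 2, 2, 6, 5, 13]
append 2 → [5, 2, 2, 6, 5, 13, 2]
stack[-1] = stack[2]-stack[-1] = 2-2 = 0 → [5, 2, 2, 6, 5, 13, 0]
insert 6 at 5 → [5, 2, 2, 6, 5, 6, 13, 0]
stack[0] = stack[7]+stack[4] = 0+5 = 5 → [5, 2, 2, 6, 5, 6, 13, 0]

[5, 2, 2, 6, 5, 6, 13, 0]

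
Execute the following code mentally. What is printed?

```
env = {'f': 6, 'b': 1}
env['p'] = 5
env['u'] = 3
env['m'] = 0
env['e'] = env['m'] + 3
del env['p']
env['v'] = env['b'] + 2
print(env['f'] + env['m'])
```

6

env['p'] = 5 → {'f': 6, 'b': 1, 'p': 5}
env['u'] = 3 → {'f': 6, 'b': 1, 'p': 5, 'u': 3}
env['m'] = 0 → {'f': 6, 'b': 1, 'p': 5, 'u': 3, 'm': 0}
env['e'] = env['m']+3 = 3 → {'f': 6, 'b': 1, 'p': 5, 'u': 3, 'm': 0, 'e': 3}
del 'p' → {'f': 6, 'b': 1, 'u': 3, 'm': 0, 'e': 3}
env['v'] = env['b']+2 = 3 → {'f': 6, 'b': 1, 'u': 3, 'm': 0, 'e': 3, 'v': 3}
env['f']+env['m'] = 6+0 = 6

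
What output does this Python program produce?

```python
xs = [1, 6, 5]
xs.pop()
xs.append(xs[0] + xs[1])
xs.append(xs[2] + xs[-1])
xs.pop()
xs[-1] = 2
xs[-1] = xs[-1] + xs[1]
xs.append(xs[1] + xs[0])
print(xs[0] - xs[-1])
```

-6

pop() removes 5 → [1, 6]
append xs[0]+xs[1] = 1+6 = 7 → [1, 6, 7]
append xs[2]+xs[-1] = 7+7 = 14 → [1, 6, 7, 14]
pop() removes 14 → [1, 6, 7]
xs[-1] = 2 → [1, 6, 2]
xs[-1] = xs[-1]+xs[1] = 2+6 = 8 → [1, 6, 8]
append xs[1]+xs[0] = 6+1 = 7 → [1, 6, 8, 7]
xs[0]-xs[-1] = 1-7 = -6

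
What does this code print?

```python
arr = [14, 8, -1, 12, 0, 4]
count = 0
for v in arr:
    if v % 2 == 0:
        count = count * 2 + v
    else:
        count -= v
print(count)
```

348

v=14: even, count = 0*2+14 = 14
v=8: even, count = 14*2+8 = 36
v=-1: not even, count = 36-(-1) = 37
v=12: even, count = 37*2+12 = 86
v=0: even, count = 86*2+0 = 172
v=4: even, count = 172*2+4 = 348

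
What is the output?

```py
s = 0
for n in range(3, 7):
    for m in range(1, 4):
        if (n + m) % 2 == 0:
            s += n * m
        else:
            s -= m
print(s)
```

n=3,m=1: even sum, s = 0+3 = 3
n=3,m=2: odd sum, s = 3-2 = 1
n=3,m=3: even sum, s = 1+9 = 10
n=4,m=1: odd sum, s = 10-1 = 9
n=4,m=2: even sum, s = 9+8 = 17
n=4,m=3: odd sum, s = 17-3 = 14
n=5,m=1: even sum, s = 14+5 = 19
n=5,m=2: odd sum, s = 19-2 = 17
n=5,m=3: even sum, s = 17+15 = 32
n=6,m=1: odd sum, s = 32-1 = 31
n=6,m=2: even sum, s = 31+12 = 43
n=6,m=3: odd sum, s = 43-3 = 40

40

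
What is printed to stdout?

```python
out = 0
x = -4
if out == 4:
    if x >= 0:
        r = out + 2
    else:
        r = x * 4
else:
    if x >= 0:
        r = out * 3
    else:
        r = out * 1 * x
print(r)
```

out=0, x=-4
out == 4 is False; x >= 0 is False
→ r = out * 1 * x = 0

0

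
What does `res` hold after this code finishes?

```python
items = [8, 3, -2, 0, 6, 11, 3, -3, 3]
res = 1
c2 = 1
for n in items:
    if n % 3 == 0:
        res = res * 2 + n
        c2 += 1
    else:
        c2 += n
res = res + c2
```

n=8: not %3==0; c2=9
n=3: %3==0, res = 1*2+3 = 5; c2=10
n=-2: not %3==0; c2=8
n=0: %3==0, res = 5*2+0 = 10; c2=9
n=6: %3==0, res = 10*2+6 = 26; c2=10
n=11: not %3==0; c2=21
n=3: %3==0, res = 26*2+3 = 55; c2=22
n=-3: %3==0, res = 55*2+(-3) = 107; c2=23
n=3: %3==0, res = 107*2+3 = 217; c2=24
res+c2 = 217+24 = 241

241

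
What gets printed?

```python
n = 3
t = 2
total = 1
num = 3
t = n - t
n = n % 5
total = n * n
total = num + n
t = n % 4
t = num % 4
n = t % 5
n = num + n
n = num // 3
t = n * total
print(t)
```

6

t = 3-2 = 1
n = 3%5 = 3
total = 3*3 = 9
total = 3+3 = 6
t = 3%4 = 3
t = 3%4 = 3
n = 3%5 = 3
n = 3+3 = 6
n = 3//3 = 1
t = 1*6 = 6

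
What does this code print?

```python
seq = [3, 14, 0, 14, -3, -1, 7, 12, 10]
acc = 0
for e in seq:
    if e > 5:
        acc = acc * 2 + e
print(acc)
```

e=3: not >5
e=14: >5, acc = 0*2+14 = 14
e=0: not >5
e=14: >5, acc = 14*2+14 = 42
e=-3: not >5
e=-1: not >5
e=7: >5, acc = 42*2+7 = 91
e=12: >5, acc = 91*2+12 = 194
e=10: >5, acc = 194*2+10 = 398

398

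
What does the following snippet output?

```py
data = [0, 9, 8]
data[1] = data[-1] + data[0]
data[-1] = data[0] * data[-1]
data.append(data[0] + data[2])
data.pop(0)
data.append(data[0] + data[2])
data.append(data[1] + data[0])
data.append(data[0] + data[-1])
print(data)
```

[8, 0, 0, 8, 8, 16]

data[1] = data[-1]+data[0] = 8+0 = 8 → [0, 8, 8]
data[-1] = data[0]*data[-1] = 0*8 = 0 → [0, 8, 0]
append data[0]+data[2] = 0+0 = 0 → [0, 8, 0, 0]
pop(0) removes 0 → [8, 0, 0]
append data[0]+data[2] = 8+0 = 8 → [8, 0, 0, 8]
append data[1]+data[0] = 0+8 = 8 → [8, 0, 0, 8, 8]
append data[0]+data[-1] = 8+8 = 16 → [8, 0, 0, 8, 8, 16]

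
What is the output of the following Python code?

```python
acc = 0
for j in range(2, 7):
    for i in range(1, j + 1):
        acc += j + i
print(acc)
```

145

j=2,i=1: acc = 0+3 = 3
j=2,i=2: acc = 3+4 = 7
j=3,i=1: acc = 7+4 = 11
j=3,i=2: acc = 11+5 = 16
j=3,i=3: acc = 16+6 = 22
j=4,i=1: acc = 22+5 = 27
j=4,i=2: acc = 27+6 = 33
j=4,i=3: acc = 33+7 = 40
j=4,i=4: acc = 40+8 = 48
j=5,i=1: acc = 48+6 = 54
j=5,i=2: acc = 54+7 = 61
j=5,i=3: acc = 61+8 = 69
j=5,i=4: acc = 69+9 = 78
j=5,i=5: acc = 78+10 = 88
j=6,i=1: acc = 88+7 = 95
j=6,i=2: acc = 95+8 = 103
j=6,i=3: acc = 103+9 = 112
j=6,i=4: acc = 112+10 = 122
j=6,i=5: acc = 122+11 = 133
j=6,i=6: acc = 133+12 = 145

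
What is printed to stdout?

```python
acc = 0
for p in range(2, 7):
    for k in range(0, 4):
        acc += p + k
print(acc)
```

110

p=2,k=0: acc = 0+2 = 2
p=2,k=1: acc = 2+3 = 5
p=2,k=2: acc = 5+4 = 9
p=2,k=3: acc = 9+5 = 14
p=3,k=0: acc = 14+3 = 17
p=3,k=1: acc = 17+4 = 21
p=3,k=2: acc = 21+5 = 26
p=3,k=3: acc = 26+6 = 32
p=4,k=0: acc = 32+4 = 36
p=4,k=1: acc = 36+5 = 41
p=4,k=2: acc = 41+6 = 47
p=4,k=3: acc = 47+7 = 54
p=5,k=0: acc = 54+5 = 59
p=5,k=1: acc = 59+6 = 65
p=5,k=2: acc = 65+7 = 72
p=5,k=3: acc = 72+8 = 80
p=6,k=0: acc = 80+6 = 86
p=6,k=1: acc = 86+7 = 93
p=6,k=2: acc = 93+8 = 101
p=6,k=3: acc = 101+9 = 110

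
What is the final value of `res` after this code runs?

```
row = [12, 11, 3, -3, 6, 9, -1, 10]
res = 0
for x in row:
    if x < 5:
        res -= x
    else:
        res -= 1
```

-4

x=12: not <5, res = 0-1 = -1
x=11: not <5, res = (-1)-1 = -2
x=3: <5, res = (-2)-3 = -5
x=-3: <5, res = (-5)-(-3) = -2
x=6: not <5, res = (-2)-1 = -3
x=9: not <5, res = (-3)-1 = -4
x=-1: <5, res = (-4)-(-1) = -3
x=10: not <5, res = (-3)-1 = -4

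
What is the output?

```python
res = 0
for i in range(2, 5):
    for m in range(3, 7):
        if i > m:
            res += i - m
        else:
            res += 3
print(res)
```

34

i=2,m=3: not 2>3, res = 0+3 = 3
i=2,m=4: not 2>4, res = 3+3 = 6
i=2,m=5: not 2>5, res = 6+3 = 9
i=2,m=6: not 2>6, res = 9+3 = 12
i=3,m=3: not 3>3, res = 12+3 = 15
i=3,m=4: not 3>4, res = 15+3 = 18
i=3,m=5: not 3>5, res = 18+3 = 21
i=3,m=6: not 3>6, res = 21+3 = 24
i=4,m=3: 4>3, res = 24+1 = 25
i=4,m=4: not 4>4, res = 25+3 = 28
i=4,m=5: not 4>5, res = 28+3 = 31
i=4,m=6: not 4>6, res = 31+3 = 34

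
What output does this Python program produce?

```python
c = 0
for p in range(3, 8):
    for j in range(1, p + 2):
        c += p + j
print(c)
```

p=3,j=1: c = 0+4 = 4
p=3,j=2: c = 4+5 = 9
p=3,j=3: c = 9+6 = 15
p=3,j=4: c = 15+7 = 22
p=4,j=1: c = 22+5 = 27
p=4,j=2: c = 27+6 = 33
p=4,j=3: c = 33+7 = 40
p=4,j=4: c = 40+8 = 48
p=4,j=5: c = 48+9 = 57
p=5,j=1: c = 57+6 = 63
p=5,j=2: c = 63+7 = 70
p=5,j=3: c = 70+8 = 78
p=5,j=4: c = 78+9 = 87
p=5,j=5: c = 87+10 = 97
p=5,j=6: c = 97+11 = 108
p=6,j=1: c = 108+7 = 115
p=6,j=2: c = 115+8 = 123
p=6,j=3: c = 123+9 = 132
p=6,j=4: c = 132+10 = 142
p=6,j=5: c = 142+11 = 153
p=6,j=6: c = 153+12 = 165
p=6,j=7: c = 165+13 = 178
p=7,j=1: c = 178+8 = 186
p=7,j=2: c = 186+9 = 195
p=7,j=3: c = 195+10 = 205
p=7,j=4: c = 205+11 = 216
p=7,j=5: c = 216+12 = 228
p=7,j=6: c = 228+13 = 241
p=7,j=7: c = 241+14 = 255
p=7,j=8: c = 255+15 = 270

270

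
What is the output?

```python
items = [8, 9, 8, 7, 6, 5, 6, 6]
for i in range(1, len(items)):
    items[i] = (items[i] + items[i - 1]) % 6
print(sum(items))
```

21

i=1: items[1] = (9+8)%6 = 5 → [8, 5, 8, 7, 6, 5, 6, 6]
i=2: items[2] = (8+5)%6 = 1 → [8, 5, 1, 7, 6, 5, 6, 6]
i=3: items[3] = (7+1)%6 = 2 → [8, 5, 1, 2, 6, 5, 6, 6]
i=4: items[4] = (6+2)%6 = 2 → [8, 5, 1, 2, 2, 5, 6, 6]
i=5: items[5] = (5+2)%6 = 1 → [8, 5, 1, 2, 2, 1, 6, 6]
i=6: items[6] = (6+1)%6 = 1 → [8, 5, 1, 2, 2, 1, 1, 6]
i=7: items[7] = (6+1)%6 = 1 → [8, 5, 1, 2, 2, 1, 1, 1]
sum = 21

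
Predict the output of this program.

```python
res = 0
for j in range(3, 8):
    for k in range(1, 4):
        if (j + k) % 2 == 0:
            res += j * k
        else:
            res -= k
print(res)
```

66

j=3,k=1: even sum, res = 0+3 = 3
j=3,k=2: odd sum, res = 3-2 = 1
j=3,k=3: even sum, res = 1+9 = 10
j=4,k=1: odd sum, res = 10-1 = 9
j=4,k=2: even sum, res = 9+8 = 17
j=4,k=3: odd sum, res = 17-3 = 14
j=5,k=1: even sum, res = 14+5 = 19
j=5,k=2: odd sum, res = 19-2 = 17
j=5,k=3: even sum, res = 17+15 = 32
j=6,k=1: odd sum, res = 32-1 = 31
j=6,k=2: even sum, res = 31+12 = 43
j=6,k=3: odd sum, res = 43-3 = 40
j=7,k=1: even sum, res = 40+7 = 47
j=7,k=2: odd sum, res = 47-2 = 45
j=7,k=3: even sum, res = 45+21 = 66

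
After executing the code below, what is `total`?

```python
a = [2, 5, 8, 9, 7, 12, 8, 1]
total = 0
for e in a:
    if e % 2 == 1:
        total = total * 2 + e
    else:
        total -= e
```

-45

e=2: not odd, total = 0-2 = -2
e=5: odd, total = (-2)*2+5 = 1
e=8: not odd, total = 1-8 = -7
e=9: odd, total = (-7)*2+9 = -5
e=7: odd, total = (-5)*2+7 = -3
e=12: not odd, total = (-3)-12 = -15
e=8: not odd, total = (-15)-8 = -23
e=1: odd, total = (-23)*2+1 = -45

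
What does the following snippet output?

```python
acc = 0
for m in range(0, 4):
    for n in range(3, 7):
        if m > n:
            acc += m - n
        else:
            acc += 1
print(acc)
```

m=0,n=3: not 0>3, acc = 0+1 = 1
m=0,n=4: not 0>4, acc = 1+1 = 2
m=0,n=5: not 0>5, acc = 2+1 = 3
m=0,n=6: not 0>6, acc = 3+1 = 4
m=1,n=3: not 1>3, acc = 4+1 = 5
m=1,n=4: not 1>4, acc = 5+1 = 6
m=1,n=5: not 1>5, acc = 6+1 = 7
m=1,n=6: not 1>6, acc = 7+1 = 8
m=2,n=3: not 2>3, acc = 8+1 = 9
m=2,n=4: not 2>4, acc = 9+1 = 10
m=2,n=5: not 2>5, acc = 10+1 = 11
m=2,n=6: not 2>6, acc = 11+1 = 12
m=3,n=3: not 3>3, acc = 12+1 = 13
m=3,n=4: not 3>4, acc = 13+1 = 14
m=3,n=5: not 3>5, acc = 14+1 = 15
m=3,n=6: not 3>6, acc = 15+1 = 16

16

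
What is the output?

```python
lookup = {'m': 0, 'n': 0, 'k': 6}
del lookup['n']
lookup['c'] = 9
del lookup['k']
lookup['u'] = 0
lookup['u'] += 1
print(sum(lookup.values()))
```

10

del 'n' → {'m': 0, 'k': 6}
lookup['c'] = 9 → {'m': 0, 'k': 6, 'c': 9}
del 'k' → {'m': 0, 'c': 9}
lookup['u'] = 0 → {'m': 0, 'c': 9, 'u': 0}
lookup['u'] = 0+1 = 1 → {'m': 0, 'c': 9, 'u': 1}
sum of values = 10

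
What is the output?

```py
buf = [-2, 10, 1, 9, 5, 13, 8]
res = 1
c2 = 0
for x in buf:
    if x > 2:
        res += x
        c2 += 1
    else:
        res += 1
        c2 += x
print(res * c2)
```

x=-2: not >2, res = 1+1 = 2; c2=-2
x=10: >2, res = 2+10 = 12; c2=-1
x=1: not >2, res = 12+1 = 13; c2=0
x=9: >2, res = 13+9 = 22; c2=1
x=5: >2, res = 22+5 = 27; c2=2
x=13: >2, res = 27+13 = 40; c2=3
x=8: >2, res = 40+8 = 48; c2=4
res*c2 = 48*4 = 192

192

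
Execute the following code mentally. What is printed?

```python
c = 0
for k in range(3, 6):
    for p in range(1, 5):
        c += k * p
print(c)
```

120

k=3,p=1: c = 0+3 = 3
k=3,p=2: c = 3+6 = 9
k=3,p=3: c = 9+9 = 18
k=3,p=4: c = 18+12 = 30
k=4,p=1: c = 30+4 = 34
k=4,p=2: c = 34+8 = 42
k=4,p=3: c = 42+12 = 54
k=4,p=4: c = 54+16 = 70
k=5,p=1: c = 70+5 = 75
k=5,p=2: c = 75+10 = 85
k=5,p=3: c = 85+15 = 100
k=5,p=4: c = 100+20 = 120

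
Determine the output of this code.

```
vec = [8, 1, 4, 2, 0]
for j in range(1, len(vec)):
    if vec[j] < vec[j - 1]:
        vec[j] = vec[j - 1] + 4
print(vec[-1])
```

j=1: 1<8, vec[1] = 8+4 = 12 → [8, 12, 4, 2, 0]
j=2: 4<12, vec[2] = 12+4 = 16 → [8, 12, 16, 2, 0]
j=3: 2<16, vec[3] = 16+4 = 20 → [8, 12, 16, 20, 0]
j=4: 0<20, vec[4] = 20+4 = 24 → [8, 12, 16, 20, 24]

24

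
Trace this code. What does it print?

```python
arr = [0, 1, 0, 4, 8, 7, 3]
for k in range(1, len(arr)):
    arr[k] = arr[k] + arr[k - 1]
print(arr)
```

k=1: arr[1] = 1+0 = 1 → [0, 1, 0, 4, 8, 7, 3]
k=2: arr[2] = 0+1 = 1 → [0, 1, 1, 4, 8, 7, 3]
k=3: arr[3] = 4+1 = 5 → [0, 1, 1, 5, 8, 7, 3]
k=4: arr[4] = 8+5 = 13 → [0, 1, 1, 5, 13, 7, 3]
k=5: arr[5] = 7+13 = 20 → [0, 1, 1, 5, 13, 20, 3]
k=6: arr[6] = 3+20 = 23 → [0, 1, 1, 5, 13, 20, 23]

[0, 1, 1, 5, 13, 20, 23]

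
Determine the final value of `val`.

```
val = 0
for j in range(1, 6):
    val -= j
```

j=1: val = 0-1 = -1
j=2: val = (-1)-2 = -3
j=3: val = (-3)-3 = -6
j=4: val = (-6)-4 = -10
j=5: val = (-10)-5 = -15

-15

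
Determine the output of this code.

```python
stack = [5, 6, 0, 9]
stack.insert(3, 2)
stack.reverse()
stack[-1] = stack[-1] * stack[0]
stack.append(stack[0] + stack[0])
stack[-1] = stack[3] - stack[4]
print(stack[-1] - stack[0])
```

insert 2 at 3 → [5, 6, 0, 2, 9]
reverse → [9, 2, 0, 6, 5]
stack[-1] = stack[-1]*stack[0] = 5*9 = 45 → [9, 2, 0, 6, 45]
append stack[0]+stack[0] = 9+9 = 18 → [9, 2, 0, 6, 45, 18]
stack[-1] = stack[3]-stack[4] = 6-45 = -39 → [9, 2, 0, 6, 45, -39]
stack[-1]-stack[0] = (-39)-9 = -48

-48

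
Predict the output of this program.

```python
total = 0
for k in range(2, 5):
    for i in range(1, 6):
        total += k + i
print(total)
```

90

k=2,i=1: total = 0+3 = 3
k=2,i=2: total = 3+4 = 7
k=2,i=3: total = 7+5 = 12
k=2,i=4: total = 12+6 = 18
k=2,i=5: total = 18+7 = 25
k=3,i=1: total = 25+4 = 29
k=3,i=2: total = 29+5 = 34
k=3,i=3: total = 34+6 = 40
k=3,i=4: total = 40+7 = 47
k=3,i=5: total = 47+8 = 55
k=4,i=1: total = 55+5 = 60
k=4,i=2: total = 60+6 = 66
k=4,i=3: total = 66+7 = 73
k=4,i=4: total = 73+8 = 81
k=4,i=5: total = 81+9 = 90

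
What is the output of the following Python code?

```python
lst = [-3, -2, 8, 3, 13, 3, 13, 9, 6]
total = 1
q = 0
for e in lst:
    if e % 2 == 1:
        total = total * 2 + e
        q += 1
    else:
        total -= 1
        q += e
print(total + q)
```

e=-3: odd, total = 1*2+(-3) = -1; q=1
e=-2: not odd, total = (-1)-1 = -2; q=-1
e=8: not odd, total = (-2)-1 = -3; q=7
e=3: odd, total = (-3)*2+3 = -3; q=8
e=13: odd, total = (-3)*2+13 = 7; q=9
e=3: odd, total = 7*2+3 = 17; q=10
e=13: odd, total = 17*2+13 = 47; q=11
e=9: odd, total = 47*2+9 = 103; q=12
e=6: not odd, total = 103-1 = 102; q=18
total+q = 102+18 = 120

120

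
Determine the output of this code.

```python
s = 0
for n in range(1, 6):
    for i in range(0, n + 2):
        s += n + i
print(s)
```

140

n=1,i=0: s = 0+1 = 1
n=1,i=1: s = 1+2 = 3
n=1,i=2: s = 3+3 = 6
n=2,i=0: s = 6+2 = 8
n=2,i=1: s = 8+3 = 11
n=2,i=2: s = 11+4 = 15
n=2,i=3: s = 15+5 = 20
n=3,i=0: s = 20+3 = 23
n=3,i=1: s = 23+4 = 27
n=3,i=2: s = 27+5 = 32
n=3,i=3: s = 32+6 = 38
n=3,i=4: s = 38+7 = 45
n=4,i=0: s = 45+4 = 49
n=4,i=1: s = 49+5 = 54
n=4,i=2: s = 54+6 = 60
n=4,i=3: s = 60+7 = 67
n=4,i=4: s = 67+8 = 75
n=4,i=5: s = 75+9 = 84
n=5,i=0: s = 84+5 = 89
n=5,i=1: s = 89+6 = 95
n=5,i=2: s = 95+7 = 102
n=5,i=3: s = 102+8 = 110
n=5,i=4: s = 110+9 = 119
n=5,i=5: s = 119+10 = 129
n=5,i=6: s = 129+11 = 140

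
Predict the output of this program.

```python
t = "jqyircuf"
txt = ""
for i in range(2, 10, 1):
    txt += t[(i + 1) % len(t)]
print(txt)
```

ircufjqy

i=2: add t[3]='i' → 'i'
i=3: add t[4]='r' → 'ir'
i=4: add t[5]='c' → 'irc'
i=5: add t[6]='u' → 'ircu'
i=6: add t[7]='f' → 'ircuf'
i=7: add t[0]='j' → 'ircufj'
i=8: add t[1]='q' → 'ircufjq'
i=9: add t[2]='y' → 'ircufjqy'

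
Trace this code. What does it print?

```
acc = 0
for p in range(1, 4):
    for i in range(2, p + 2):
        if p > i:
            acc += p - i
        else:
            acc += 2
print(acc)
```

11

p=1,i=2: not 1>2, acc = 0+2 = 2
p=2,i=2: not 2>2, acc = 2+2 = 4
p=2,i=3: not 2>3, acc = 4+2 = 6
p=3,i=2: 3>2, acc = 6+1 = 7
p=3,i=3: not 3>3, acc = 7+2 = 9
p=3,i=4: not 3>4, acc = 9+2 = 11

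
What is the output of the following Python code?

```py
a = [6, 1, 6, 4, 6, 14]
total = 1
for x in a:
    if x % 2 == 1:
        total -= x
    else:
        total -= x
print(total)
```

-36

x=6: not odd, total = 1-6 = -5
x=1: odd, total = (-5)-1 = -6
x=6: not odd, total = (-6)-6 = -12
x=4: not odd, total = (-12)-4 = -16
x=6: not odd, total = (-16)-6 = -22
x=14: not odd, total = (-22)-14 = -36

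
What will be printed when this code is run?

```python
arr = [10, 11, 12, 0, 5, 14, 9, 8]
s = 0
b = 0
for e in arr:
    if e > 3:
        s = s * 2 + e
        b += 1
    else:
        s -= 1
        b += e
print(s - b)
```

e=10: >3, s = 0*2+10 = 10; b=1
e=11: >3, s = 10*2+11 = 31; b=2
e=12: >3, s = 31*2+12 = 74; b=3
e=0: not >3, s = 74-1 = 73; b=3
e=5: >3, s = 73*2+5 = 151; b=4
e=14: >3, s = 151*2+14 = 316; b=5
e=9: >3, s = 316*2+9 = 641; b=6
e=8: >3, s = 641*2+8 = 1290; b=7
s-b = 1290-7 = 1283

1283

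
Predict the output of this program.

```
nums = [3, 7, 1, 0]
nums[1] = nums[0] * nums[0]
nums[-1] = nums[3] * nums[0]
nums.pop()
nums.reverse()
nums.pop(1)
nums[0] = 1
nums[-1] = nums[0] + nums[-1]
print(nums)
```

nums[1] = nums[0]*nums[0] = 3*3 = 9 → [3, 9, 1, 0]
nums[-1] = nums[3]*nums[0] = 0*3 = 0 → [3, 9, 1, 0]
pop() removes 0 → [3, 9, 1]
reverse → [1, 9, 3]
pop(1) removes 9 → [1, 3]
nums[0] = 1 → [1, 3]
nums[-1] = nums[0]+nums[-1] = 1+3 = 4 → [1, 4]

[1, 4]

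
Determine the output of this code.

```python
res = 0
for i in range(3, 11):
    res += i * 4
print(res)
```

208

i=3: res = 0+3*4 = 12
i=4: res = 12+4*4 = 28
i=5: res = 28+5*4 = 48
i=6: res = 48+6*4 = 72
i=7: res = 72+7*4 = 100
i=8: res = 100+8*4 = 132
i=9: res = 132+9*4 = 168
i=10: res = 168+10*4 = 208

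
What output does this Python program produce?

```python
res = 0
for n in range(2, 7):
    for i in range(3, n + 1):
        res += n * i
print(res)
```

n=3,i=3: res = 0+9 = 9
n=4,i=3: res = 9+12 = 21
n=4,i=4: res = 21+16 = 37
n=5,i=3: res = 37+15 = 52
n=5,i=4: res = 52+20 = 72
n=5,i=5: res = 72+25 = 97
n=6,i=3: res = 97+18 = 115
n=6,i=4: res = 115+24 = 139
n=6,i=5: res = 139+30 = 169
n=6,i=6: res = 169+36 = 205

205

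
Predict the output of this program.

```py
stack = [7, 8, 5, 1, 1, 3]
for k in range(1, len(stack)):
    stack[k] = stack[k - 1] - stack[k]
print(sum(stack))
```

-26

k=1: stack[1] = 7-8 = -1 → [7, -1, 5, 1, 1, 3]
k=2: stack[2] = (-1)-5 = -6 → [7, -1, -6, 1, 1, 3]
k=3: stack[3] = (-6)-1 = -7 → [7, -1, -6, -7, 1, 3]
k=4: stack[4] = (-7)-1 = -8 → [7, -1, -6, -7, -8, 3]
k=5: stack[5] = (-8)-3 = -11 → [7, -1, -6, -7, -8, -11]
sum = -26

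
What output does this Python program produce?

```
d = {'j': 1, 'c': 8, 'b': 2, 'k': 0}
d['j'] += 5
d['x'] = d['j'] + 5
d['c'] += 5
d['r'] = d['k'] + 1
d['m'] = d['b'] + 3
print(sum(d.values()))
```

38

d['j'] = 1+5 = 6 → {'j': 6, 'c': 8, 'b': 2, 'k': 0}
d['x'] = d['j']+5 = 11 → {'j': 6, 'c': 8, 'b': 2, 'k': 0, 'x': 11}
d['c'] = 8+5 = 13 → {'j': 6, 'c': 13, 'b': 2, 'k': 0, 'x': 11}
d['r'] = d['k']+1 = 1 → {'j': 6, 'c': 13, 'b': 2, 'k': 0, 'x': 11, 'r': 1}
d['m'] = d['b']+3 = 5 → {'j': 6, 'c': 13, 'b': 2, 'k': 0, 'x': 11, 'r': 1, 'm': 5}
sum of values = 38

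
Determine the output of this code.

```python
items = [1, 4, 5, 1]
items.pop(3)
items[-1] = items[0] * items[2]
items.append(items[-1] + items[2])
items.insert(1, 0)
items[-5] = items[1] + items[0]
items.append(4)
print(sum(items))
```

24

pop(3) removes 1 → [1, 4, 5]
items[-1] = items[0]*items[2] = 1*5 = 5 → [1, 4, 5]
append items[-1]+items[2] = 5+5 = 10 → [1, 4, 5, 10]
insert 0 at 1 → [1, 0, 4, 5, 10]
items[-5] = items[1]+items[0] = 0+1 = 1 → [1, 0, 4, 5, 10]
append 4 → [1, 0, 4, 5, 10, 4]
sum = 24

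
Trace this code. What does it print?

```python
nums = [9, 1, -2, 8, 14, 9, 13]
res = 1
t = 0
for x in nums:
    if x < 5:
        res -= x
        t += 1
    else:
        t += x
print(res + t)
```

x=9: not <5; t=9
x=1: <5, res = 1-1 = 0; t=10
x=-2: <5, res = 0-(-2) = 2; t=11
x=8: not <5; t=19
x=14: not <5; t=33
x=9: not <5; t=42
x=13: not <5; t=55
res+t = 2+55 = 57

57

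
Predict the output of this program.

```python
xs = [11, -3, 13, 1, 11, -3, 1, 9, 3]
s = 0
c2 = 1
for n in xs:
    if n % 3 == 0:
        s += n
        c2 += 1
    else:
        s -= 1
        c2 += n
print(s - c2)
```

n=11: not %3==0, s = 0-1 = -1; c2=12
n=-3: %3==0, s = (-1)+(-3) = -4; c2=13
n=13: not %3==0, s = (-4)-1 = -5; c2=26
n=1: not %3==0, s = (-5)-1 = -6; c2=27
n=11: not %3==0, s = (-6)-1 = -7; c2=38
n=-3: %3==0, s = (-7)+(-3) = -10; c2=39
n=1: not %3==0, s = (-10)-1 = -11; c2=40
n=9: %3==0, s = (-11)+9 = -2; c2=41
n=3: %3==0, s = (-2)+3 = 1; c2=42
s-c2 = 1-42 = -41

-41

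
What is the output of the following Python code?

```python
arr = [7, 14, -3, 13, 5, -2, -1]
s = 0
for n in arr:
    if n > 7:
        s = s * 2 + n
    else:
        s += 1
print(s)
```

n=7: not >7, s = 0+1 = 1
n=14: >7, s = 1*2+14 = 16
n=-3: not >7, s = 16+1 = 17
n=13: >7, s = 17*2+13 = 47
n=5: not >7, s = 47+1 = 48
n=-2: not >7, s = 48+1 = 49
n=-1: not >7, s = 49+1 = 50

50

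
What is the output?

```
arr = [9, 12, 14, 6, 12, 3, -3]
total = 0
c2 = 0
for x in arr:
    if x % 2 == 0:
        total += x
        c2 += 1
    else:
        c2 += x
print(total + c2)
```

x=9: not even; c2=9
x=12: even, total = 0+12 = 12; c2=10
x=14: even, total = 12+14 = 26; c2=11
x=6: even, total = 26+6 = 32; c2=12
x=12: even, total = 32+12 = 44; c2=13
x=3: not even; c2=16
x=-3: not even; c2=13
total+c2 = 44+13 = 57

57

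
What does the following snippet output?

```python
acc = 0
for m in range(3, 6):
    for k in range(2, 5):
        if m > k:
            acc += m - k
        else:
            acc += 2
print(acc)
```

m=3,k=2: 3>2, acc = 0+1 = 1
m=3,k=3: not 3>3, acc = 1+2 = 3
m=3,k=4: not 3>4, acc = 3+2 = 5
m=4,k=2: 4>2, acc = 5+2 = 7
m=4,k=3: 4>3, acc = 7+1 = 8
m=4,k=4: not 4>4, acc = 8+2 = 10
m=5,k=2: 5>2, acc = 10+3 = 13
m=5,k=3: 5>3, acc = 13+2 = 15
m=5,k=4: 5>4, acc = 15+1 = 16

16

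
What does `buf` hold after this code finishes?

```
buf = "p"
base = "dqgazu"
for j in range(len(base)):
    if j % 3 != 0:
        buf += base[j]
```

'pqgzu'

j=0: skip
j=1: add 'q' → 'pq'
j=2: add 'g' → 'pqg'
j=3: skip
j=4: add 'z' → 'pqgz'
j=5: add 'u' → 'pqgzu'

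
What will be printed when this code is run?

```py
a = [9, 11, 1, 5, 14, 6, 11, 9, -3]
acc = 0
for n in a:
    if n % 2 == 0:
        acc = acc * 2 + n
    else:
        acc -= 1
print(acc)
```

15

n=9: not even, acc = 0-1 = -1
n=11: not even, acc = (-1)-1 = -2
n=1: not even, acc = (-2)-1 = -3
n=5: not even, acc = (-3)-1 = -4
n=14: even, acc = (-4)*2+14 = 6
n=6: even, acc = 6*2+6 = 18
n=11: not even, acc = 18-1 = 17
n=9: not even, acc = 17-1 = 16
n=-3: not even, acc = 16-1 = 15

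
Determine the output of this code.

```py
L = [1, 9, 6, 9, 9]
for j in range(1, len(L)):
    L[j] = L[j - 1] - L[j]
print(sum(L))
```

-76

j=1: L[1] = 1-9 = -8 → [1, -8, 6, 9, 9]
j=2: L[2] = (-8)-6 = -14 → [1, -8, -14, 9, 9]
j=3: L[3] = (-14)-9 = -23 → [1, -8, -14, -23, 9]
j=4: L[4] = (-23)-9 = -32 → [1, -8, -14, -23, -32]
sum = -76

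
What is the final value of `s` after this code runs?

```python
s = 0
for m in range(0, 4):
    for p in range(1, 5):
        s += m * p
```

60

m=0,p=1: s = 0+0 = 0
m=0,p=2: s = 0+0 = 0
m=0,p=3: s = 0+0 = 0
m=0,p=4: s = 0+0 = 0
m=1,p=1: s = 0+1 = 1
m=1,p=2: s = 1+2 = 3
m=1,p=3: s = 3+3 = 6
m=1,p=4: s = 6+4 = 10
m=2,p=1: s = 10+2 = 12
m=2,p=2: s = 12+4 = 16
m=2,p=3: s = 16+6 = 22
m=2,p=4: s = 22+8 = 30
m=3,p=1: s = 30+3 = 33
m=3,p=2: s = 33+6 = 39
m=3,p=3: s = 39+9 = 48
m=3,p=4: s = 48+12 = 60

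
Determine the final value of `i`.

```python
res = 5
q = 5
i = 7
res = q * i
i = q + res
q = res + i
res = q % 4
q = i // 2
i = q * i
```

800

res = 5*7 = 35
i = 5+35 = 40
q = 35+40 = 75
res = 75%4 = 3
q = 40//2 = 20
i = 20*40 = 800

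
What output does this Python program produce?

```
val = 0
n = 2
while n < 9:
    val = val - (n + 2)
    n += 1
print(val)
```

n=2: val = 0-4 = -4
n=3: val = (-4)-5 = -9
n=4: val = (-9)-6 = -15
n=5: val = (-15)-7 = -22
n=6: val = (-22)-8 = -30
n=7: val = (-30)-9 = -39
n=8: val = (-39)-10 = -49

-49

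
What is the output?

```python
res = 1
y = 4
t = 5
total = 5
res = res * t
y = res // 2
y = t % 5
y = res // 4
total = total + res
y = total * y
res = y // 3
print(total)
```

10

res = 1*5 = 5
y = 5//2 = 2
y = 5%5 = 0
y = 5//4 = 1
total = 5+5 = 10
y = 10*1 = 10
res = 10//3 = 3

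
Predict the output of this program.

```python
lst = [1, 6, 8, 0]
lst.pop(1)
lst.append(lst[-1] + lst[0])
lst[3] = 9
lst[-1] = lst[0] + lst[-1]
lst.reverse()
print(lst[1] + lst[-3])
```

0

pop(1) removes 6 → [1, 8, 0]
append lst[-1]+lst[0] = 0+1 = 1 → [1, 8, 0, 1]
lst[3] = 9 → [1, 8, 0, 9]
lst[-1] = lst[0]+lst[-1] = 1+9 = 10 → [1, 8, 0, 10]
reverse → [10, 0, 8, 1]
lst[1]+lst[-3] = 0+0 = 0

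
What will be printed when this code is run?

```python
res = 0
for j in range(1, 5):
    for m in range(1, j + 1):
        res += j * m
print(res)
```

65

j=1,m=1: res = 0+1 = 1
j=2,m=1: res = 1+2 = 3
j=2,m=2: res = 3+4 = 7
j=3,m=1: res = 7+3 = 10
j=3,m=2: res = 10+6 = 16
j=3,m=3: res = 16+9 = 25
j=4,m=1: res = 25+4 = 29
j=4,m=2: res = 29+8 = 37
j=4,m=3: res = 37+12 = 49
j=4,m=4: res = 49+16 = 65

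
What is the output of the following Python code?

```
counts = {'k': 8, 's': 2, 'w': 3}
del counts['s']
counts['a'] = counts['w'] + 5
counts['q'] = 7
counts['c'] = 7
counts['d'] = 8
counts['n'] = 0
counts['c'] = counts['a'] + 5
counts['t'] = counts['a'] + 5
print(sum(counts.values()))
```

60

del 's' → {'k': 8, 'w': 3}
counts['a'] = counts['w']+5 = 8 → {'k': 8, 'w': 3, 'a': 8}
counts['q'] = 7 → {'k': 8, 'w': 3, 'a': 8, 'q': 7}
counts['c'] = 7 → {'k': 8, 'w': 3, 'a': 8, 'q': 7, 'c': 7}
counts['d'] = 8 → {'k': 8, 'w': 3, 'a': 8, 'q': 7, 'c': 7, 'd': 8}
counts['n'] = 0 → {'k': 8, 'w': 3, 'a': 8, 'q': 7, 'c': 7, 'd': 8, 'n': 0}
counts['c'] = counts['a']+5 = 13 → {'k': 8, 'w': 3, 'a': 8, 'q': 7, 'c': 13, 'd': 8, 'n': 0}
counts['t'] = counts['a']+5 = 13 → {'k': 8, 'w': 3, 'a': 8, 'q': 7, 'c': 13, 'd': 8, 'n': 0, 't': 13}
sum of values = 60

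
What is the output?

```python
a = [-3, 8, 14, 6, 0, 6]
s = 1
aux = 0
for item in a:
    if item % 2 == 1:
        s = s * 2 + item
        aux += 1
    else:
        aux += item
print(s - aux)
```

item=-3: odd, s = 1*2+(-3) = -1; aux=1
item=8: not odd; aux=9
item=14: not odd; aux=23
item=6: not odd; aux=29
item=0: not odd; aux=29
item=6: not odd; aux=35
s-aux = (-1)-35 = -36

-36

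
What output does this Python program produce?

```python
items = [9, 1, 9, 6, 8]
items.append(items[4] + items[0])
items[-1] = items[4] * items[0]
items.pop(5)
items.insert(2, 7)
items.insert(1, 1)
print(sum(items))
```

41

append items[4]+items[0] = 8+9 = 17 → [9, 1, 9, 6, 8, 17]
items[-1] = items[4]*items[0] = 8*9 = 72 → [9, 1, 9, 6, 8, 72]
pop(5) removes 72 → [9, 1, 9, 6, 8]
insert 7 at 2 → [9, 1, 7, 9, 6, 8]
insert 1 at 1 → [9, 1, 1, 7, 9, 6, 8]
sum = 41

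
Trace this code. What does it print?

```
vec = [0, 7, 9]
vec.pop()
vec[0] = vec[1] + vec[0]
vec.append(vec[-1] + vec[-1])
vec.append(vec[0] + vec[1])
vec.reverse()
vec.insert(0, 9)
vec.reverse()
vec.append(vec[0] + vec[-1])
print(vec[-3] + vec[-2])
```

pop() removes 9 → [0, 7]
vec[0] = vec[1]+vec[0] = 7+0 = 7 → [7, 7]
append vec[-1]+vec[-1] = 7+7 = 14 → [7, 7, 14]
append vec[0]+vec[1] = 7+7 = 14 → [7, 7, 14, 14]
reverse → [14, 14, 7, 7]
insert 9 at 0 → [9, 14, 14, 7, 7]
reverse → [7, 7, 14, 14, 9]
append vec[0]+vec[-1] = 7+9 = 16 → [7, 7, 14, 14, 9, 16]
vec[-3]+vec[-2] = 14+9 = 23

23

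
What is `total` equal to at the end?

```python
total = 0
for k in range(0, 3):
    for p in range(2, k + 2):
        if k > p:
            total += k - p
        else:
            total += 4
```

12

k=1,p=2: not 1>2, total = 0+4 = 4
k=2,p=2: not 2>2, total = 4+4 = 8
k=2,p=3: not 2>3, total = 8+4 = 12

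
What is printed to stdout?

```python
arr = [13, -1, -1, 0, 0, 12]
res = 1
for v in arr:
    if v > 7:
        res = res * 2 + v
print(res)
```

42

v=13: >7, res = 1*2+13 = 15
v=-1: not >7
v=-1: not >7
v=0: not >7
v=0: not >7
v=12: >7, res = 15*2+12 = 42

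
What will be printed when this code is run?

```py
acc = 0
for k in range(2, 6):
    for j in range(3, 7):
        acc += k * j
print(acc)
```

k=2,j=3: acc = 0+6 = 6
k=2,j=4: acc = 6+8 = 14
k=2,j=5: acc = 14+10 = 24
k=2,j=6: acc = 24+12 = 36
k=3,j=3: acc = 36+9 = 45
k=3,j=4: acc = 45+12 = 57
k=3,j=5: acc = 57+15 = 72
k=3,j=6: acc = 72+18 = 90
k=4,j=3: acc = 90+12 = 102
k=4,j=4: acc = 102+16 = 118
k=4,j=5: acc = 118+20 = 138
k=4,j=6: acc = 138+24 = 162
k=5,j=3: acc = 162+15 = 177
k=5,j=4: acc = 177+20 = 197
k=5,j=5: acc = 197+25 = 222
k=5,j=6: acc = 222+30 = 252

252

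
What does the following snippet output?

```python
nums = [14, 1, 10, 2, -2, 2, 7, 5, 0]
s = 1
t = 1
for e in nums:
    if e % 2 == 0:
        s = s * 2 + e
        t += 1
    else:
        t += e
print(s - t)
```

e=14: even, s = 1*2+14 = 16; t=2
e=1: not even; t=3
e=10: even, s = 16*2+10 = 42; t=4
e=2: even, s = 42*2+2 = 86; t=5
e=-2: even, s = 86*2+(-2) = 170; t=6
e=2: even, s = 170*2+2 = 342; t=7
e=7: not even; t=14
e=5: not even; t=19
e=0: even, s = 342*2+0 = 684; t=20
s-t = 684-20 = 664

664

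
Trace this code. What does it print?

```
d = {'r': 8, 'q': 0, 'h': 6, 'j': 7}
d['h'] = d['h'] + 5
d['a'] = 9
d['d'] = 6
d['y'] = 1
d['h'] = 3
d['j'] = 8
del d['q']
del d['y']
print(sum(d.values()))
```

d['h'] = d['h']+5 = 11 → {'r': 8, 'q': 0, 'h': 11, 'j': 7}
d['a'] = 9 → {'r': 8, 'q': 0, 'h': 11, 'j': 7, 'a': 9}
d['d'] = 6 → {'r': 8, 'q': 0, 'h': 11, 'j': 7, 'a': 9, 'd': 6}
d['y'] = 1 → {'r': 8, 'q': 0, 'h': 11, 'j': 7, 'a': 9, 'd': 6, 'y': 1}
d['h'] = 3 → {'r': 8, 'q': 0, 'h': 3, 'j': 7, 'a': 9, 'd': 6, 'y': 1}
d['j'] = 8 → {'r': 8, 'q': 0, 'h': 3, 'j': 8, 'a': 9, 'd': 6, 'y': 1}
del 'q' → {'r': 8, 'h': 3, 'j': 8, 'a': 9, 'd': 6, 'y': 1}
del 'y' → {'r': 8, 'h': 3, 'j': 8, 'a': 9, 'd': 6}
sum of values = 34

34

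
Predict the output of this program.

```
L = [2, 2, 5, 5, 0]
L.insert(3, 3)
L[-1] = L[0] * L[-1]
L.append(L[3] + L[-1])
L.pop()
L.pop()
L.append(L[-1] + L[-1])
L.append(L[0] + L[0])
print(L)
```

insert 3 at 3 → [2, 2, 5, 3, 5, 0]
L[-1] = L[0]*L[-1] = 2*0 = 0 → [2, 2, 5, 3, 5, 0]
append L[3]+L[-1] = 3+0 = 3 → [2, 2, 5, 3, 5, 0, 3]
pop() removes 3 → [2, 2, 5, 3, 5, 0]
pop() removes 0 → [2, 2, 5, 3, 5]
append L[-1]+L[-1] = 5+5 = 10 → [2, 2, 5, 3, 5, 10]
append L[0]+L[0] = 2+2 = 4 → [2, 2, 5, 3, 5, 10, 4]

[2, 2, 5, 3, 5, 10, 4]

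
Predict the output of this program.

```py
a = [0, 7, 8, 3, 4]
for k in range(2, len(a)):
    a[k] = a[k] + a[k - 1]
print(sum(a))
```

k=2: a[2] = 8+7 = 15 → [0, 7, 15, 3, 4]
k=3: a[3] = 3+15 = 18 → [0, 7, 15, 18, 4]
k=4: a[4] = 4+18 = 22 → [0, 7, 15, 18, 22]
sum = 62

62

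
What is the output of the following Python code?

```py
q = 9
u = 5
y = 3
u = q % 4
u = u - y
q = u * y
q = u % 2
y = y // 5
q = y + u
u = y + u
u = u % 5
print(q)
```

-2

u = 9%4 = 1
u = 1-3 = -2
q = (-2)*3 = -6
q = (-2)%2 = 0
y = 3//5 = 0
q = 0+(-2) = -2
u = 0+(-2) = -2
u = (-2)%5 = 3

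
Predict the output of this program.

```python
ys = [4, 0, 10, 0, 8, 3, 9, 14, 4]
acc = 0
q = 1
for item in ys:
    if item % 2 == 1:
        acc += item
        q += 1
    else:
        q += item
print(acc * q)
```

516

item=4: not odd; q=5
item=0: not odd; q=5
item=10: not odd; q=15
item=0: not odd; q=15
item=8: not odd; q=23
item=3: odd, acc = 0+3 = 3; q=24
item=9: odd, acc = 3+9 = 12; q=25
item=14: not odd; q=39
item=4: not odd; q=43
acc*q = 12*43 = 516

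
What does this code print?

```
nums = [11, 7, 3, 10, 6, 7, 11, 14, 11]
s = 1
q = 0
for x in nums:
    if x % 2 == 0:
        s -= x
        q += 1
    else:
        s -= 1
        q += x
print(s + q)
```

18

x=11: not even, s = 1-1 = 0; q=11
x=7: not even, s = 0-1 = -1; q=18
x=3: not even, s = (-1)-1 = -2; q=21
x=10: even, s = (-2)-10 = -12; q=22
x=6: even, s = (-12)-6 = -18; q=23
x=7: not even, s = (-18)-1 = -19; q=30
x=11: not even, s = (-19)-1 = -20; q=41
x=14: even, s = (-20)-14 = -34; q=42
x=11: not even, s = (-34)-1 = -35; q=53
s+q = (-35)+53 = 18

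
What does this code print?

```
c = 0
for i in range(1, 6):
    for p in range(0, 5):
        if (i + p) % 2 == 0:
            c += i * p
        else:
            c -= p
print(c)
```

i=1,p=0: odd sum, c = 0-0 = 0
i=1,p=1: even sum, c = 0+1 = 1
i=1,p=2: odd sum, c = 1-2 = -1
i=1,p=3: even sum, c = (-1)+3 = 2
i=1,p=4: odd sum, c = 2-4 = -2
i=2,p=0: even sum, c = (-2)+0 = -2
i=2,p=1: odd sum, c = (-2)-1 = -3
i=2,p=2: even sum, c = (-3)+4 = 1
i=2,p=3: odd sum, c = 1-3 = -2
i=2,p=4: even sum, c = (-2)+8 = 6
i=3,p=0: odd sum, c = 6-0 = 6
i=3,p=1: even sum, c = 6+3 = 9
i=3,p=2: odd sum, c = 9-2 = 7
i=3,p=3: even sum, c = 7+9 = 16
i=3,p=4: odd sum, c = 16-4 = 12
i=4,p=0: even sum, c = 12+0 = 12
i=4,p=1: odd sum, c = 12-1 = 11
i=4,p=2: even sum, c = 11+8 = 19
i=4,p=3: odd sum, c = 19-3 = 16
i=4,p=4: even sum, c = 16+16 = 32
i=5,p=0: odd sum, c = 32-0 = 32
i=5,p=1: even sum, c = 32+5 = 37
i=5,p=2: odd sum, c = 37-2 = 35
i=5,p=3: even sum, c = 35+15 = 50
i=5,p=4: odd sum, c = 50-4 = 46

46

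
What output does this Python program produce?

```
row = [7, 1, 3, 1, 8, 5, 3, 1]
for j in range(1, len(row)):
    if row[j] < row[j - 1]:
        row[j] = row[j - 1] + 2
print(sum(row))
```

j=1: 1<7, row[1] = 7+2 = 9 → [7, 9, 3, 1, 8, 5, 3, 1]
j=2: 3<9, row[2] = 9+2 = 11 → [7, 9, 11, 1, 8, 5, 3, 1]
j=3: 1<11, row[3] = 11+2 = 13 → [7, 9, 11, 13, 8, 5, 3, 1]
j=4: 8<13, row[4] = 13+2 = 15 → [7, 9, 11, 13, 15, 5, 3, 1]
j=5: 5<15, row[5] = 15+2 = 17 → [7, 9, 11, 13, 15, 17, 3, 1]
j=6: 3<17, row[6] = 17+2 = 19 → [7, 9, 11, 13, 15, 17, 19, 1]
j=7: 1<19, row[7] = 19+2 = 21 → [7, 9, 11, 13, 15, 17, 19, 21]
sum = 112

112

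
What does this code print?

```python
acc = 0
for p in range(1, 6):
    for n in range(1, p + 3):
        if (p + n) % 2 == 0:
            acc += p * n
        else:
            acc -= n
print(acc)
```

138

p=1,n=1: even sum, acc = 0+1 = 1
p=1,n=2: odd sum, acc = 1-2 = -1
p=1,n=3: even sum, acc = (-1)+3 = 2
p=2,n=1: odd sum, acc = 2-1 = 1
p=2,n=2: even sum, acc = 1+4 = 5
p=2,n=3: odd sum, acc = 5-3 = 2
p=2,n=4: even sum, acc = 2+8 = 10
p=3,n=1: even sum, acc = 10+3 = 13
p=3,n=2: odd sum, acc = 13-2 = 11
p=3,n=3: even sum, acc = 11+9 = 20
p=3,n=4: odd sum, acc = 20-4 = 16
p=3,n=5: even sum, acc = 16+15 = 31
p=4,n=1: odd sum, acc = 31-1 = 30
p=4,n=2: even sum, acc = 30+8 = 38
p=4,n=3: odd sum, acc = 38-3 = 35
p=4,n=4: even sum, acc = 35+16 = 51
p=4,n=5: odd sum, acc = 51-5 = 46
p=4,n=6: even sum, acc = 46+24 = 70
p=5,n=1: even sum, acc = 70+5 = 75
p=5,n=2: odd sum, acc = 75-2 = 73
p=5,n=3: even sum, acc = 73+15 = 88
p=5,n=4: odd sum, acc = 88-4 = 84
p=5,n=5: even sum, acc = 84+25 = 109
p=5,n=6: odd sum, acc = 109-6 = 103
p=5,n=7: even sum, acc = 103+35 = 138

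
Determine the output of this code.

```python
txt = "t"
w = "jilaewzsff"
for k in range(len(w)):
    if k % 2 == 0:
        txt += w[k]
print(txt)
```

k=0: add 'j' → 'tj'
k=1: skip
k=2: add 'l' → 'tjl'
k=3: skip
k=4: add 'e' → 'tjle'
k=5: skip
k=6: add 'z' → 'tjlez'
k=7: skip
k=8: add 'f' → 'tjlezf'
k=9: skip

tjlezf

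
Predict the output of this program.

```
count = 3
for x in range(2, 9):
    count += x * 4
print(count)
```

143

x=2: count = 3+2*4 = 11
x=3: count = 11+3*4 = 23
x=4: count = 23+4*4 = 39
x=5: count = 39+5*4 = 59
x=6: count = 59+6*4 = 83
x=7: count = 83+7*4 = 111
x=8: count = 111+8*4 = 143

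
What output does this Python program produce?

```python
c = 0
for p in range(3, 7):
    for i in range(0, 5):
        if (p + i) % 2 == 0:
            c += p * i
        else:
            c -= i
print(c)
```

72

p=3,i=0: odd sum, c = 0-0 = 0
p=3,i=1: even sum, c = 0+3 = 3
p=3,i=2: odd sum, c = 3-2 = 1
p=3,i=3: even sum, c = 1+9 = 10
p=3,i=4: odd sum, c = 10-4 = 6
p=4,i=0: even sum, c = 6+0 = 6
p=4,i=1: odd sum, c = 6-1 = 5
p=4,i=2: even sum, c = 5+8 = 13
p=4,i=3: odd sum, c = 13-3 = 10
p=4,i=4: even sum, c = 10+16 = 26
p=5,i=0: odd sum, c = 26-0 = 26
p=5,i=1: even sum, c = 26+5 = 31
p=5,i=2: odd sum, c = 31-2 = 29
p=5,i=3: even sum, c = 29+15 = 44
p=5,i=4: odd sum, c = 44-4 = 40
p=6,i=0: even sum, c = 40+0 = 40
p=6,i=1: odd sum, c = 40-1 = 39
p=6,i=2: even sum, c = 39+12 = 51
p=6,i=3: odd sum, c = 51-3 = 48
p=6,i=4: even sum, c = 48+24 = 72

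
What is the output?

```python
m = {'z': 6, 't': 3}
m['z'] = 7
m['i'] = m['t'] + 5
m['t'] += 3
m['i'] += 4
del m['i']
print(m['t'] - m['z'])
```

m['z'] = 7 → {'z': 7, 't': 3}
m['i'] = m['t']+5 = 8 → {'z': 7, 't': 3, 'i': 8}
m['t'] = 3+3 = 6 → {'z': 7, 't': 6, 'i': 8}
m['i'] = 8+4 = 12 → {'z': 7, 't': 6, 'i': 12}
del 'i' → {'z': 7, 't': 6}
m['t']-m['z'] = 6-7 = -1

-1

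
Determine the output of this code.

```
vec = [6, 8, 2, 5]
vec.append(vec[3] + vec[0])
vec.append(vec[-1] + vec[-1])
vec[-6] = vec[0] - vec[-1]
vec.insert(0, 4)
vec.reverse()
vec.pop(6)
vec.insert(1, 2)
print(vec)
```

[22, 2, 11, 5, 2, 8, -16]

append vec[3]+vec[0] = 5+6 = 11 → [6, 8, 2, 5, 11]
append vec[-1]+vec[-1] = 11+11 = 22 → [6, 8, 2, 5, 11, 22]
vec[-6] = vec[0]-vec[-1] = 6-22 = -16 → [-16, 8, 2, 5, 11, 22]
insert 4 at 0 → [4, -16, 8, 2, 5, 11, 22]
reverse → [22, 11, 5, 2, 8, -16, 4]
pop(6) removes 4 → [22, 11, 5, 2, 8, -16]
insert 2 at 1 → [22, 2, 11, 5, 2, 8, -16]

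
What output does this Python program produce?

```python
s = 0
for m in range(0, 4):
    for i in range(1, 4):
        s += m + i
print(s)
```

m=0,i=1: s = 0+1 = 1
m=0,i=2: s = 1+2 = 3
m=0,i=3: s = 3+3 = 6
m=1,i=1: s = 6+2 = 8
m=1,i=2: s = 8+3 = 11
m=1,i=3: s = 11+4 = 15
m=2,i=1: s = 15+3 = 18
m=2,i=2: s = 18+4 = 22
m=2,i=3: s = 22+5 = 27
m=3,i=1: s = 27+4 = 31
m=3,i=2: s = 31+5 = 36
m=3,i=3: s = 36+6 = 42

42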